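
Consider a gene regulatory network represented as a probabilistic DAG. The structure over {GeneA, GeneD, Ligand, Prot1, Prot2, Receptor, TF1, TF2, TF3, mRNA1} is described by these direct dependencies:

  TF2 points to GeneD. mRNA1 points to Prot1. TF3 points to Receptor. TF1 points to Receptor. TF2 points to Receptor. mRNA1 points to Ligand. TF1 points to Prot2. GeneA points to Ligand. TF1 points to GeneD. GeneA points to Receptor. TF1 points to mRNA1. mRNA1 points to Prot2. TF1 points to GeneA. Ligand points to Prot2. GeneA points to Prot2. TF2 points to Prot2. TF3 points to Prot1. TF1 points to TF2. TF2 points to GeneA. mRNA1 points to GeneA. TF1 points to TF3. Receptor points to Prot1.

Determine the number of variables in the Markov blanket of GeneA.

7

Pa(GeneA) = {TF1, TF2, mRNA1}.
Ch(GeneA) = {Ligand, Prot2, Receptor}.
Co-parents of GeneA (other parents of its children):
  Ligand also has parent mRNA1.
  parents(Prot2) \ {GeneA} = {Ligand, TF1, TF2, mRNA1}.
  parents(Receptor) \ {GeneA} = {TF1, TF2, TF3}.
MB(GeneA) = {Ligand, Prot2, Receptor, TF1, TF2, TF3, mRNA1}, which has 7 nodes.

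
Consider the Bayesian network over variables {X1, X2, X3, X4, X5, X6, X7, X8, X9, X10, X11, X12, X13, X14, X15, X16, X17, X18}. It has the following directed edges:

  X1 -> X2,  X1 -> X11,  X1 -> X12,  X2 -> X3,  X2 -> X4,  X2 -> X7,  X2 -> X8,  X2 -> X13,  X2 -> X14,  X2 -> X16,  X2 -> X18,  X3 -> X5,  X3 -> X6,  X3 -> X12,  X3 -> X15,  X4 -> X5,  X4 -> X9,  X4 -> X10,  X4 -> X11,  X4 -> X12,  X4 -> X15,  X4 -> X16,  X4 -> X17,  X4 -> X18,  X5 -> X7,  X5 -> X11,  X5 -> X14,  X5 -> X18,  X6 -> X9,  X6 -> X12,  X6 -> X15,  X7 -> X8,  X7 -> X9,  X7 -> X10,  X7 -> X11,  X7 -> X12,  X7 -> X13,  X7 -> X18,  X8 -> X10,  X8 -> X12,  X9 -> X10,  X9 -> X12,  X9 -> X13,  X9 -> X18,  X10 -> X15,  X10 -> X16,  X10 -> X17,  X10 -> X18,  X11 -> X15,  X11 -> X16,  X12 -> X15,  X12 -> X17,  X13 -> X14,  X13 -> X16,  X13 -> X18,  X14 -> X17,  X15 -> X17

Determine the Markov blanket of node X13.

{X2, X4, X5, X7, X9, X10, X11, X14, X16, X18}

A node's Markov blanket = Pa ∪ Ch ∪ (parents of Ch other than the node itself).
X13's children: X14, X16, X18.
X13 has parents X2, X7, X9.
Co-parents of X13 (other parents of its children):
  X14 also has parents X2, X5.
  parents(X16) \ {X13} = {X2, X4, X10, X11}.
  X18's other parents are X2, X4, X5, X7, X9, X10.
Union: {X2, X7, X9} ∪ {X14, X16, X18} ∪ {X2, X4, X5, X7, X9, X10, X11} = {X2, X4, X5, X7, X9, X10, X11, X14, X16, X18}.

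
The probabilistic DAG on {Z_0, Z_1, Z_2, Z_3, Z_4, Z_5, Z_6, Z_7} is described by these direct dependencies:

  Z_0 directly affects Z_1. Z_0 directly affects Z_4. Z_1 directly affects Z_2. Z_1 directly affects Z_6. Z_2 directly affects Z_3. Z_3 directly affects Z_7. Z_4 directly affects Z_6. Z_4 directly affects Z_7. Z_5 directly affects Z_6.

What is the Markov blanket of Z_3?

{Z_2, Z_4, Z_7}

By definition, MB(Z_3) is built from Z_3's parents, Z_3's children, and the co-parents of Z_3.
Parents of Z_3: Z_2.
Children of Z_3: Z_7.
For each child, the remaining parents (spouses of Z_3):
  Z_7's other parent is Z_4.
MB(Z_3) = {Z_2, Z_4, Z_7}.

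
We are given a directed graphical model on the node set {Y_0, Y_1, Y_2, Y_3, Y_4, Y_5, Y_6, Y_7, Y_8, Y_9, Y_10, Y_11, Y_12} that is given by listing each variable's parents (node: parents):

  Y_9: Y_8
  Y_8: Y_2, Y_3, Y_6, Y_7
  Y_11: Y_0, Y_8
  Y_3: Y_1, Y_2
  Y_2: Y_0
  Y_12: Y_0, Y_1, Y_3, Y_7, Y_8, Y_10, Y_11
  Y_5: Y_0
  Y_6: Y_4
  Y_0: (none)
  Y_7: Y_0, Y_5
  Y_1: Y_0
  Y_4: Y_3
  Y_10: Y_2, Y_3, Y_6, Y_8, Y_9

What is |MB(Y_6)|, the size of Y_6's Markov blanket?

7

Y_6 has children Y_8, Y_10.
Pa(Y_6) = {Y_4}.
Other parents of Y_6's children:
  parents(Y_8) \ {Y_6} = {Y_2, Y_3, Y_7}.
  Y_10 also has parents Y_2, Y_3, Y_8, Y_9.
MB(Y_6) = {Y_2, Y_3, Y_4, Y_7, Y_8, Y_9, Y_10}, which has 7 nodes.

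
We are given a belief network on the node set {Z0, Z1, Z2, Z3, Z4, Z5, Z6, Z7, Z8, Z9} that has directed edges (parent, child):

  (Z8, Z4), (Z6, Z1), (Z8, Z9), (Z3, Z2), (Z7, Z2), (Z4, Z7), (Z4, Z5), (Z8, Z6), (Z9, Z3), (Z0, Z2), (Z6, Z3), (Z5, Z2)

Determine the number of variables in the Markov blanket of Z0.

The Markov blanket of a node is its parents, its children, and the other parents of its children.
Z0 has no parents.
Z0 has child Z2.
Parents of each child, excluding Z0:
  Z2: Z3, Z5, Z7
MB(Z0) = {Z2, Z3, Z5, Z7}, which has 4 nodes.

4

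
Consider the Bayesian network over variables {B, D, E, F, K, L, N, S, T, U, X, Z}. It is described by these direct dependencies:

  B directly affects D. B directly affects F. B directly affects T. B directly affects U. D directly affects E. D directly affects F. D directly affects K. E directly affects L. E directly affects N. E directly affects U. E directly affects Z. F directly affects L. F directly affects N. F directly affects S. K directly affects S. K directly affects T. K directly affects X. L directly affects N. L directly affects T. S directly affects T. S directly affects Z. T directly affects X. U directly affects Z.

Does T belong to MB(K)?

Yes

T is a child of K.
So T ∈ MB(K).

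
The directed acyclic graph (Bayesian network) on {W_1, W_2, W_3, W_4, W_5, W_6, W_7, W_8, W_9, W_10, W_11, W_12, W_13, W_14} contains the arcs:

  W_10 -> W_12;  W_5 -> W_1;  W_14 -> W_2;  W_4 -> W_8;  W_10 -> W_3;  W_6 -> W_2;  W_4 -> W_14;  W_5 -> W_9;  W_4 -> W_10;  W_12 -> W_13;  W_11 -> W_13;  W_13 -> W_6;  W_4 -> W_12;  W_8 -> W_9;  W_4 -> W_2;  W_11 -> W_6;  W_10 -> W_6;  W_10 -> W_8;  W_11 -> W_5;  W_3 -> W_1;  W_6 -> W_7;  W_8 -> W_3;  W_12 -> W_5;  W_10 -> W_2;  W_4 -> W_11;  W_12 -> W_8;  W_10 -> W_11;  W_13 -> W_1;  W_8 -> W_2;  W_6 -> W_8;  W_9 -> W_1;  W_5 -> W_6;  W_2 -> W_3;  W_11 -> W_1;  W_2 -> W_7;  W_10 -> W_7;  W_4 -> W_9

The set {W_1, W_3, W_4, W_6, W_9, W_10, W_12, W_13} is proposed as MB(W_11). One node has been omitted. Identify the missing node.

Children of W_11: W_1, W_5, W_6, W_13.
W_11 has parents W_4, W_10.
Co-parents of W_11 (other parents of its children):
  W_13: W_12
  W_5: W_12
  W_6: W_5, W_10, W_13
  W_1: W_3, W_5, W_9, W_13
MB(W_11) = {W_1, W_3, W_4, W_5, W_6, W_9, W_10, W_12, W_13}.
Comparing with the claimed set, W_5 is missing.

W_5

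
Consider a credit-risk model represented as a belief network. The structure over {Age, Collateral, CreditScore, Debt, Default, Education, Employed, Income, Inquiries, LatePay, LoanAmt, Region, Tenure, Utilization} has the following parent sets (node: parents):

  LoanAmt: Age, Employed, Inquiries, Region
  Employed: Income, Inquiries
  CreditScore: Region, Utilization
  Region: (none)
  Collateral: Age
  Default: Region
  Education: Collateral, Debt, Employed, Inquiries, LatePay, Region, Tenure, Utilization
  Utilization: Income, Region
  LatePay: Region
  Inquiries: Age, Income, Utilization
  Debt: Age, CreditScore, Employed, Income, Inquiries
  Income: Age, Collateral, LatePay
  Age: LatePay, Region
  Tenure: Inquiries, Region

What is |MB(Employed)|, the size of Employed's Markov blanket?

12

Parents of Employed: Income, Inquiries.
Employed's children: Debt, Education, LoanAmt.
Co-parents of Employed (other parents of its children):
  Debt also has parents Age, CreditScore, Income, Inquiries.
  LoanAmt's other parents are Age, Inquiries, Region.
  Education also has parents Collateral, Debt, Inquiries, LatePay, Region, Tenure, Utilization.
MB(Employed) = {Age, Collateral, CreditScore, Debt, Education, Income, Inquiries, LatePay, LoanAmt, Region, Tenure, Utilization}, which has 12 nodes.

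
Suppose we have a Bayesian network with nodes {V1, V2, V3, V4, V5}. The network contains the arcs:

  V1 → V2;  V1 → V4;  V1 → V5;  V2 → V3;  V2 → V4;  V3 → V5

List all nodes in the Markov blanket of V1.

{V2, V3, V4, V5}

V1's parents: none.
Ch(V1) = {V2, V4, V5}.
Co-parents of V1 (other parents of its children):
  V2 has no other parent.
  parents(V4) \ {V1} = {V2}.
  parents(V5) \ {V1} = {V3}.
Taking the union gives {V2, V3, V4, V5}.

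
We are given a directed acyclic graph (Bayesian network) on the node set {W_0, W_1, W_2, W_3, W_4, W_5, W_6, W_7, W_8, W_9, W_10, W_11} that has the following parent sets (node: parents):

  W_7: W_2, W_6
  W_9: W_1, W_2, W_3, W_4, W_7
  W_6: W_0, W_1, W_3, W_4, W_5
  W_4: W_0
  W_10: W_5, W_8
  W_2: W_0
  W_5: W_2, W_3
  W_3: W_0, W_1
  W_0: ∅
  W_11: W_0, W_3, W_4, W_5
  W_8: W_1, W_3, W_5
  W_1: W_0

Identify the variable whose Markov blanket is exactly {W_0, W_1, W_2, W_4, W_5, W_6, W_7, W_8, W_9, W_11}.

The target node must have every member of {W_0, W_1, W_2, W_4, W_5, W_6, W_7, W_8, W_9, W_11} as a parent, child, or co-parent, and no others.
Parents of W_3: W_0, W_1; children: W_5, W_6, W_8, W_9, W_11; co-parents: W_0, W_1, W_2, W_4, W_5, W_7.
These exactly cover the given set, so the node is W_3.

W_3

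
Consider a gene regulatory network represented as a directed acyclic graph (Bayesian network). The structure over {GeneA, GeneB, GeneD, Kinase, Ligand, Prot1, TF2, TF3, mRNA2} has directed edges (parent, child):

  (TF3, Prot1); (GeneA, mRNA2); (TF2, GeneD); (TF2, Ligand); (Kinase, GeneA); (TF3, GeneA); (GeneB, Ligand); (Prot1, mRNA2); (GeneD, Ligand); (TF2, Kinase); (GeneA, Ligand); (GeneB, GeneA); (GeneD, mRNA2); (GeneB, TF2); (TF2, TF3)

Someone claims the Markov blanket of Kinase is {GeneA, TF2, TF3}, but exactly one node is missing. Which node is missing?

A node's Markov blanket = Pa ∪ Ch ∪ (parents of Ch other than the node itself).
Kinase's parents: TF2.
Kinase's children: GeneA.
Parents of each child, excluding Kinase:
  GeneA: GeneB, TF3
MB(Kinase) = {GeneA, GeneB, TF2, TF3}.
Comparing with the claimed set, GeneB is missing.

GeneB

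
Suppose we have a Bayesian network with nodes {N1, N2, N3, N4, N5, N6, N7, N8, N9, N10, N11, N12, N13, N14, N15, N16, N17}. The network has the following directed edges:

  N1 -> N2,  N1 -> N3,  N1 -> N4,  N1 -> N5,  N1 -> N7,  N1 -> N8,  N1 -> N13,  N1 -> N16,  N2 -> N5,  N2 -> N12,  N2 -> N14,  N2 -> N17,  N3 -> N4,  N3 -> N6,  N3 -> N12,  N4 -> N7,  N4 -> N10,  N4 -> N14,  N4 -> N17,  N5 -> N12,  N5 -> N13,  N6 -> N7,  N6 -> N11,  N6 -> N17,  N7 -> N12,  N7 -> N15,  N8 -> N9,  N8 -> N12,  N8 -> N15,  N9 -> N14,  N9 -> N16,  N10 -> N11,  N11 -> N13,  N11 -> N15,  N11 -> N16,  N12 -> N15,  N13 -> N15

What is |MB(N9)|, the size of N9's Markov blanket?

7

N9 has parent N8.
N9 has children N14, N16.
For each child, the remaining parents (spouses of N9):
  N14 also has parents N2, N4.
  N16 also has parents N1, N11.
MB(N9) = {N1, N2, N4, N8, N11, N14, N16}, which has 7 nodes.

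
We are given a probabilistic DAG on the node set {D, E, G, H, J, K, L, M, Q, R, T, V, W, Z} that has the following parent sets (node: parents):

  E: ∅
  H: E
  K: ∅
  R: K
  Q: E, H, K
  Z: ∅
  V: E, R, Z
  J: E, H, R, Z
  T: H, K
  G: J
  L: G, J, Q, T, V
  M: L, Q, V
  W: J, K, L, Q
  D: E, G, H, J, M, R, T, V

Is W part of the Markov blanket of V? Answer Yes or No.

Recall MB(v) = parents ∪ children ∪ spouses, where spouses are the other parents of v's children.
V has parents E, R, Z.
V has children D, L, M.
Parents of each child, excluding V:
  L also has parents G, J, Q, T.
  M's other parents are L, Q.
  D also has parents E, G, H, J, M, R, T.
MB(V) = {D, E, G, H, J, L, M, Q, R, T, Z}; W is not in this set.

No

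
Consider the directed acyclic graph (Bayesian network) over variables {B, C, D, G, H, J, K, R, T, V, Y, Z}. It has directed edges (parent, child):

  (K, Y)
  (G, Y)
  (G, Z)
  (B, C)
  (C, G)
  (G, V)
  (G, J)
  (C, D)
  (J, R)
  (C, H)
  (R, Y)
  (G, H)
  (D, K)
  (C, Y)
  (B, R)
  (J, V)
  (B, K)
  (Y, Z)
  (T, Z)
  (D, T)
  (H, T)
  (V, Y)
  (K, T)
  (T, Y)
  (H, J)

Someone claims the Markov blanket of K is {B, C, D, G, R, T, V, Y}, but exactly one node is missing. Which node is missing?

Recall MB(v) = parents ∪ children ∪ spouses, where spouses are the other parents of v's children.
K has parents B, D.
Ch(K) = {T, Y}.
Co-parents of K (other parents of its children):
  T's other parents are D, H.
  Y also has parents C, G, R, T, V.
MB(K) = {B, C, D, G, H, R, T, V, Y}.
Comparing with the claimed set, H is missing.

H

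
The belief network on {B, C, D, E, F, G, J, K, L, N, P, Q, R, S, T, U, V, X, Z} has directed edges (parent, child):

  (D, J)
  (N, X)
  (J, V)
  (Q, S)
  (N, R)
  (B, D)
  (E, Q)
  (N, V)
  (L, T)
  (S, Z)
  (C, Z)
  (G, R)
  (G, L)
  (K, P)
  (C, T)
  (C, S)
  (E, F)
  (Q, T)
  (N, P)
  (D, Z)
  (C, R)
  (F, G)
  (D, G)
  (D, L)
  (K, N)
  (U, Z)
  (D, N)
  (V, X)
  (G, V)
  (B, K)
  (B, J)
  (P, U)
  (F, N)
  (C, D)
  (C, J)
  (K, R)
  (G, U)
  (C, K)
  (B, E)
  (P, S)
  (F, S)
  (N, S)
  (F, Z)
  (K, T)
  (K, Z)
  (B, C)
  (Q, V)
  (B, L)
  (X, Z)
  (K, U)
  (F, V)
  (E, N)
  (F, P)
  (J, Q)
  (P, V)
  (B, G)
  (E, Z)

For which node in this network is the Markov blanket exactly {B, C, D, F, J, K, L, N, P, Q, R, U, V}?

The target node must have every member of {B, C, D, F, J, K, L, N, P, Q, R, U, V} as a parent, child, or co-parent, and no others.
Parents of G: B, D, F; children: L, R, U, V; co-parents: B, C, D, F, J, K, N, P, Q.
These exactly cover the given set, so the node is G.

G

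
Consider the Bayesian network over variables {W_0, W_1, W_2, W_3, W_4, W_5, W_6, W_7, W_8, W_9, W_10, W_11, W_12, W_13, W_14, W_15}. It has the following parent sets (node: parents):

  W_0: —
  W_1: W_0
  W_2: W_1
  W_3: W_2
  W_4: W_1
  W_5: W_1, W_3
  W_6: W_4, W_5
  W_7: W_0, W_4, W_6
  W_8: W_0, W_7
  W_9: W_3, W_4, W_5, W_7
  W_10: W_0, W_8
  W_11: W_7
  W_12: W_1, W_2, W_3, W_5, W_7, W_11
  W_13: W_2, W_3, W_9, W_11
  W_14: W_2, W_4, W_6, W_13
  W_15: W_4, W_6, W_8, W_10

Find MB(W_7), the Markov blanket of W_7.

{W_0, W_1, W_2, W_3, W_4, W_5, W_6, W_8, W_9, W_11, W_12}

W_7 has children W_8, W_9, W_11, W_12.
W_7's parents: W_0, W_4, W_6.
Other parents of W_7's children:
  W_8's other parent is W_0.
  W_9 also has parents W_3, W_4, W_5.
  W_11: no additional parents.
  W_12 also has parents W_1, W_2, W_3, W_5, W_11.
Union: {W_0, W_4, W_6} ∪ {W_8, W_9, W_11, W_12} ∪ {W_0, W_1, W_2, W_3, W_4, W_5, W_11} = {W_0, W_1, W_2, W_3, W_4, W_5, W_6, W_8, W_9, W_11, W_12}.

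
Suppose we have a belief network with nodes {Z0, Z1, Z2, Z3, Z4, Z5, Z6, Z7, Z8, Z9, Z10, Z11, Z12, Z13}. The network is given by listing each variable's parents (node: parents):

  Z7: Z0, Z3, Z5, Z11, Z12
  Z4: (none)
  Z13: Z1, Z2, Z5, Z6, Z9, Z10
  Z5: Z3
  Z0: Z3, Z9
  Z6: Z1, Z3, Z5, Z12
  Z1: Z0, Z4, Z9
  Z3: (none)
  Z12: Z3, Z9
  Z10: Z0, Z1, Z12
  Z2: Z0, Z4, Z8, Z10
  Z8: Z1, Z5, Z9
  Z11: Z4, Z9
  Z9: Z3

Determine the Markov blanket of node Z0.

By definition, MB(Z0) is built from Z0's parents, Z0's children, and the co-parents of Z0.
Parents of Z0: Z3, Z9.
Ch(Z0) = {Z1, Z2, Z7, Z10}.
Other parents of Z0's children:
  parents(Z1) \ {Z0} = {Z4, Z9}.
  parents(Z10) \ {Z0} = {Z1, Z12}.
  Z2's other parents are Z4, Z8, Z10.
  Z7 also has parents Z3, Z5, Z11, Z12.
MB(Z0) = {Z1, Z2, Z3, Z4, Z5, Z7, Z8, Z9, Z10, Z11, Z12}.

{Z1, Z2, Z3, Z4, Z5, Z7, Z8, Z9, Z10, Z11, Z12}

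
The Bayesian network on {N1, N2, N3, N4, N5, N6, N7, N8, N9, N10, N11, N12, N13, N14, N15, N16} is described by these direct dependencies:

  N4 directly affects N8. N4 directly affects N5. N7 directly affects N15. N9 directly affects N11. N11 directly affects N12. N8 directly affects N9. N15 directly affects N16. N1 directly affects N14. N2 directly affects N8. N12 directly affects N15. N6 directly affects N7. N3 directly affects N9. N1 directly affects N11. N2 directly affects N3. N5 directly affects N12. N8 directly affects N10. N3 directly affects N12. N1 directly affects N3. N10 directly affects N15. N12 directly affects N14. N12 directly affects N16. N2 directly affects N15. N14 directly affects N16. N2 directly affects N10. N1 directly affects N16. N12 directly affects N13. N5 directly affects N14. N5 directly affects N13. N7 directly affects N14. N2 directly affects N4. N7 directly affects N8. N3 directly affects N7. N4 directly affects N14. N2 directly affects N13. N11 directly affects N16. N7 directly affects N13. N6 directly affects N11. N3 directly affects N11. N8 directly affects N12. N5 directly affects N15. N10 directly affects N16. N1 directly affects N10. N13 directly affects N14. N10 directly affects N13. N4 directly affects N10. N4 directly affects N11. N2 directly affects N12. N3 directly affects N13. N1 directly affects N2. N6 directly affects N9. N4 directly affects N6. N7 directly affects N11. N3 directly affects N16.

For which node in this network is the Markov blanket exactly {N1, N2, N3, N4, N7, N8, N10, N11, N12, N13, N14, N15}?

N5

The target node must have every member of {N1, N2, N3, N4, N7, N8, N10, N11, N12, N13, N14, N15} as a parent, child, or co-parent, and no others.
Parents of N5: N4; children: N12, N13, N14, N15; co-parents: N1, N2, N3, N4, N7, N8, N10, N11, N12, N13.
These exactly cover the given set, so the node is N5.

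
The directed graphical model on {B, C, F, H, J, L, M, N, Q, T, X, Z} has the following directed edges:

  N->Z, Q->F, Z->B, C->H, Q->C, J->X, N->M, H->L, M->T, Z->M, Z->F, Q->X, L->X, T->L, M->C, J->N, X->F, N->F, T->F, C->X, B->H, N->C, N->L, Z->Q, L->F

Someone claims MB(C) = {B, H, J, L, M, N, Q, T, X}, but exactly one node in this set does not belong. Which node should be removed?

T

Recall MB(v) = parents ∪ children ∪ spouses, where spouses are the other parents of v's children.
C has parents M, N, Q.
C has children H, X.
Co-parents of C (other parents of its children):
  H also has parent B.
  X's other parents are J, L, Q.
MB(C) = {B, H, J, L, M, N, Q, X}.
T is neither a parent, child, nor co-parent of C, so it does not belong.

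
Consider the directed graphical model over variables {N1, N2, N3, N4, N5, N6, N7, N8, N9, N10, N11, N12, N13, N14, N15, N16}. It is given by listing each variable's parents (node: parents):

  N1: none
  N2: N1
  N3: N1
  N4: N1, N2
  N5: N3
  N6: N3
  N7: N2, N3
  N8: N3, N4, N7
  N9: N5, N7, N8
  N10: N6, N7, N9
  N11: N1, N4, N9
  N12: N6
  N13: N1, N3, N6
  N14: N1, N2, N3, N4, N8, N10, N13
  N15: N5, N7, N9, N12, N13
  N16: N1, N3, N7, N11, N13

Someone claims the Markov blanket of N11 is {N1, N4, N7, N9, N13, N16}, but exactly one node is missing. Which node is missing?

N3

By definition, MB(N11) is built from N11's parents, N11's children, and the co-parents of N11.
N11's parents: N1, N4, N9.
Children of N11: N16.
Co-parents of N11 (other parents of its children):
  N16: N1, N3, N7, N13
MB(N11) = {N1, N3, N4, N7, N9, N13, N16}.
Comparing with the claimed set, N3 is missing.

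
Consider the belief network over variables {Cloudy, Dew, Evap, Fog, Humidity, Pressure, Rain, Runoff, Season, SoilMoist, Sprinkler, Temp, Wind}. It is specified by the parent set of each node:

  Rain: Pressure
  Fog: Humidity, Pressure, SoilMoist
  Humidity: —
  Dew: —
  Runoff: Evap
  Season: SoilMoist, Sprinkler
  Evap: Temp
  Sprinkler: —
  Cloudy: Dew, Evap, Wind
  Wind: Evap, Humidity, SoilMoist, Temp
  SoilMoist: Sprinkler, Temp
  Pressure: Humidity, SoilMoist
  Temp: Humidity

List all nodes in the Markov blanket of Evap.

By definition, MB(Evap) is built from Evap's parents, Evap's children, and the co-parents of Evap.
Evap has parent Temp.
Evap has children Cloudy, Runoff, Wind.
Co-parents of Evap (other parents of its children):
  Runoff has no other parent.
  Wind's other parents are Humidity, SoilMoist, Temp.
  Cloudy also has parents Dew, Wind.
Taking the union gives {Cloudy, Dew, Humidity, Runoff, SoilMoist, Temp, Wind}.

{Cloudy, Dew, Humidity, Runoff, SoilMoist, Temp, Wind}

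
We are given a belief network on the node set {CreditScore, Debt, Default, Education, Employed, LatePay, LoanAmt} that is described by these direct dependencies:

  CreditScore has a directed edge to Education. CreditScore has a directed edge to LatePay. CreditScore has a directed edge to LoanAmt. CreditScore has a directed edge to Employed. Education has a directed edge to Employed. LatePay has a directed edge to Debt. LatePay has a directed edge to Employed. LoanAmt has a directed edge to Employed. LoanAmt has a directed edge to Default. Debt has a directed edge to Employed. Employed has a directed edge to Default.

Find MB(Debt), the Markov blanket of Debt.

{CreditScore, Education, Employed, LatePay, LoanAmt}

Debt has parent LatePay.
Ch(Debt) = {Employed}.
For each child, the remaining parents (spouses of Debt):
  Employed: CreditScore, Education, LatePay, LoanAmt
Taking the union gives {CreditScore, Education, Employed, LatePay, LoanAmt}.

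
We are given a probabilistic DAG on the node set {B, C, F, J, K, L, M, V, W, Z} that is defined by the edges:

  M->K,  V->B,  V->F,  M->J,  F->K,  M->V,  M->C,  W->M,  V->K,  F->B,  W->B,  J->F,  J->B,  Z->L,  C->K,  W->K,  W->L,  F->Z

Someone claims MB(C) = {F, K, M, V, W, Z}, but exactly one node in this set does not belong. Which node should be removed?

Z

A node's Markov blanket = Pa ∪ Ch ∪ (parents of Ch other than the node itself).
C has child K.
Parents of C: M.
For each child, the remaining parents (spouses of C):
  K's other parents are F, M, V, W.
MB(C) = {F, K, M, V, W}.
Z is neither a parent, child, nor co-parent of C, so it does not belong.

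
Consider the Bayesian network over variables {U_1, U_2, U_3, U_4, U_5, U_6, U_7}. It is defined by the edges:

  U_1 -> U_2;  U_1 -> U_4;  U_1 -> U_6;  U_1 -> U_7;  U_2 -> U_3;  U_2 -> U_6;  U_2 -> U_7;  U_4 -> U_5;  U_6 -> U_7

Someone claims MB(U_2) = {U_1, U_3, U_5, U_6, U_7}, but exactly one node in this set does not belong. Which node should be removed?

Recall MB(v) = parents ∪ children ∪ spouses, where spouses are the other parents of v's children.
Parents of U_2: U_1.
U_2 has children U_3, U_6, U_7.
Co-parents of U_2 (other parents of its children):
  U_3 has no other parent.
  U_6's other parent is U_1.
  U_7 also has parents U_1, U_6.
MB(U_2) = {U_1, U_3, U_6, U_7}.
U_5 is neither a parent, child, nor co-parent of U_2, so it does not belong.

U_5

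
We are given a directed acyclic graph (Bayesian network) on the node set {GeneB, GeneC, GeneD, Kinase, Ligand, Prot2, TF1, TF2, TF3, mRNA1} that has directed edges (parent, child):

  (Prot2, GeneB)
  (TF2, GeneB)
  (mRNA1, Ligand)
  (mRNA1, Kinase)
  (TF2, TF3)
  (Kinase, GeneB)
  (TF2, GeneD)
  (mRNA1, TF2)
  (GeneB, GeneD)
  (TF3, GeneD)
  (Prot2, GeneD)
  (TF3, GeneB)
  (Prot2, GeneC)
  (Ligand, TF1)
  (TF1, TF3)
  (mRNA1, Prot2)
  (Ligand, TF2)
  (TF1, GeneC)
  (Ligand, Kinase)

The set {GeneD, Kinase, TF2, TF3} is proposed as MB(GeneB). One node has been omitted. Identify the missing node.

A node's Markov blanket = Pa ∪ Ch ∪ (parents of Ch other than the node itself).
GeneB's parents: Kinase, Prot2, TF2, TF3.
GeneB's children: GeneD.
Other parents of GeneB's children:
  GeneD: Prot2, TF2, TF3
MB(GeneB) = {GeneD, Kinase, Prot2, TF2, TF3}.
Comparing with the claimed set, Prot2 is missing.

Prot2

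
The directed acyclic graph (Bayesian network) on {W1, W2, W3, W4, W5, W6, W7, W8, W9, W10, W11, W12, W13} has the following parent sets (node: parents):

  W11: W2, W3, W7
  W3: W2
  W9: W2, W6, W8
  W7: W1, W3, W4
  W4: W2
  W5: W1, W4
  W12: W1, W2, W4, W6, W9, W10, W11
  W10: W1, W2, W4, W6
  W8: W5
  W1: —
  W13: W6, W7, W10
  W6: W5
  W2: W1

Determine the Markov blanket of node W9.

{W1, W2, W4, W6, W8, W10, W11, W12}

By definition, MB(W9) is built from W9's parents, W9's children, and the co-parents of W9.
Children of W9: W12.
W9 has parents W2, W6, W8.
Other parents of W9's children:
  W12 also has parents W1, W2, W4, W6, W10, W11.
MB(W9) = {W1, W2, W4, W6, W8, W10, W11, W12}.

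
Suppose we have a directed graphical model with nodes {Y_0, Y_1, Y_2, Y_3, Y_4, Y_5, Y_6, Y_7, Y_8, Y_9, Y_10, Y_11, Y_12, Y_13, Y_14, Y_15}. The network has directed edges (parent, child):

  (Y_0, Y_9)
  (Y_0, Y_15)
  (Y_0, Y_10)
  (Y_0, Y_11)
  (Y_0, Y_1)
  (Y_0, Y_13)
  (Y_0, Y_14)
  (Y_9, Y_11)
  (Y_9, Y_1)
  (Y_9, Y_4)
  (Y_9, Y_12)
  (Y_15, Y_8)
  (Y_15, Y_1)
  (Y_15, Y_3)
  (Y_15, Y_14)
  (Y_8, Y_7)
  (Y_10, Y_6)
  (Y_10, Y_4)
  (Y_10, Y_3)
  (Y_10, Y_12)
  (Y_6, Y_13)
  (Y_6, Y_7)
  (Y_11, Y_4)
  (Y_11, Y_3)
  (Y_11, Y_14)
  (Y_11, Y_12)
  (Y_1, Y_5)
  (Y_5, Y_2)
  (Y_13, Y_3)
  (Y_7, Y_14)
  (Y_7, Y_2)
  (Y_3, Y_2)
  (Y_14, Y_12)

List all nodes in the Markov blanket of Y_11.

Y_11's children: Y_3, Y_4, Y_12, Y_14.
Y_11 has parents Y_0, Y_9.
Co-parents of Y_11 (other parents of its children):
  Y_4: Y_9, Y_10
  Y_3: Y_10, Y_13, Y_15
  Y_14: Y_0, Y_7, Y_15
  Y_12: Y_9, Y_10, Y_14
Taking the union gives {Y_0, Y_3, Y_4, Y_7, Y_9, Y_10, Y_12, Y_13, Y_14, Y_15}.

{Y_0, Y_3, Y_4, Y_7, Y_9, Y_10, Y_12, Y_13, Y_14, Y_15}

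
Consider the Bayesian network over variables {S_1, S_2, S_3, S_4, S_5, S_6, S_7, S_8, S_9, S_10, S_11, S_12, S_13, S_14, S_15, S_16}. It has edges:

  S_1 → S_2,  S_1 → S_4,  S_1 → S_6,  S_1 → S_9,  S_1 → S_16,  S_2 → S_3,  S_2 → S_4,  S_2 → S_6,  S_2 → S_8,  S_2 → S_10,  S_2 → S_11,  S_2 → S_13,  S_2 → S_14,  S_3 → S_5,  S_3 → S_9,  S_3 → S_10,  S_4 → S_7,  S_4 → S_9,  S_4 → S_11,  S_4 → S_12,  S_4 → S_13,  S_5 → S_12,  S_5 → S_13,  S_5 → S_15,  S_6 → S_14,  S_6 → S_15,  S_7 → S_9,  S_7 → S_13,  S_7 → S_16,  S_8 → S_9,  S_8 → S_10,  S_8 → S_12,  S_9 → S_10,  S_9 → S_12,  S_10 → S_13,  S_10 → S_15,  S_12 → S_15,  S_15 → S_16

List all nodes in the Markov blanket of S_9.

{S_1, S_2, S_3, S_4, S_5, S_7, S_8, S_10, S_12}

The Markov blanket of a node is its parents, its children, and the other parents of its children.
Pa(S_9) = {S_1, S_3, S_4, S_7, S_8}.
S_9 has children S_10, S_12.
Other parents of S_9's children:
  S_10 also has parents S_2, S_3, S_8.
  parents(S_12) \ {S_9} = {S_4, S_5, S_8}.
Union: {S_1, S_3, S_4, S_7, S_8} ∪ {S_10, S_12} ∪ {S_2, S_3, S_4, S_5, S_8} = {S_1, S_2, S_3, S_4, S_5, S_7, S_8, S_10, S_12}.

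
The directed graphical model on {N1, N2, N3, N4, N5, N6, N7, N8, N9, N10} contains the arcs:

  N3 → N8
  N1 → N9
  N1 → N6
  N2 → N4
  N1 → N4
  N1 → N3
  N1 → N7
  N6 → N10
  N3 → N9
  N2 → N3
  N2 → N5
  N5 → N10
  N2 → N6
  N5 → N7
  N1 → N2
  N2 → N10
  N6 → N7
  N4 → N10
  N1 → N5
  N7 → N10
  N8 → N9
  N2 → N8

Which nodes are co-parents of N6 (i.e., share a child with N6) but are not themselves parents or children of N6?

{N4, N5}

Children of N6: N7, N10.
  N7: N1, N5
  N10: N2, N4, N5, N7
Excluding nodes already adjacent to N6 (N1, N2, N7, N10), the co-parent-only contribution is {N4, N5}.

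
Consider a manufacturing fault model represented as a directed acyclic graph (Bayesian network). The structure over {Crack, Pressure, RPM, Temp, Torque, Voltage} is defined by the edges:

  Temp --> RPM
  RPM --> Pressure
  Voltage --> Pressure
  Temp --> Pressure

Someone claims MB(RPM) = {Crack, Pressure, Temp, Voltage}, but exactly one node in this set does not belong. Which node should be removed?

Crack

By definition, MB(RPM) is built from RPM's parents, RPM's children, and the co-parents of RPM.
RPM's parents: Temp.
Children of RPM: Pressure.
For each child, the remaining parents (spouses of RPM):
  Pressure's other parents are Temp, Voltage.
MB(RPM) = {Pressure, Temp, Voltage}.
Crack is neither a parent, child, nor co-parent of RPM, so it does not belong.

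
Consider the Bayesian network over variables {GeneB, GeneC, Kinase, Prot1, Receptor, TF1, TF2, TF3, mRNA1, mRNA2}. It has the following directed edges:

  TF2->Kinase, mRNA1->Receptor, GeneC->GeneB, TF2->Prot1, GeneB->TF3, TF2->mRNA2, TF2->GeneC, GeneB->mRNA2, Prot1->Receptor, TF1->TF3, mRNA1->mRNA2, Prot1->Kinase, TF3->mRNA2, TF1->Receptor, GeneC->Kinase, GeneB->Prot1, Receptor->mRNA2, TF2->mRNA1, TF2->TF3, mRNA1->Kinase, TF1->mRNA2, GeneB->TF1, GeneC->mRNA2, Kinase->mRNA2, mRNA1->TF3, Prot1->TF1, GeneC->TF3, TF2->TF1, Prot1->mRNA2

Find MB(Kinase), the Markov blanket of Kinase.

{GeneB, GeneC, Prot1, Receptor, TF1, TF2, TF3, mRNA1, mRNA2}

Pa(Kinase) = {GeneC, Prot1, TF2, mRNA1}.
Children of Kinase: mRNA2.
Co-parents of Kinase (other parents of its children):
  mRNA2's other parents are GeneB, GeneC, Prot1, Receptor, TF1, TF2, TF3, mRNA1.
Taking the union gives {GeneB, GeneC, Prot1, Receptor, TF1, TF2, TF3, mRNA1, mRNA2}.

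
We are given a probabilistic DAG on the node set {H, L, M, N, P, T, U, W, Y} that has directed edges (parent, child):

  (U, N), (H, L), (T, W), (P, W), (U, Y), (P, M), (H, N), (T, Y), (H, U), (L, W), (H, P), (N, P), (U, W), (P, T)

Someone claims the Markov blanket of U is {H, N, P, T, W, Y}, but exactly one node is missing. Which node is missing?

Recall MB(v) = parents ∪ children ∪ spouses, where spouses are the other parents of v's children.
Pa(U) = {H}.
U's children: N, W, Y.
Parents of each child, excluding U:
  N's other parent is H.
  parents(W) \ {U} = {L, P, T}.
  parents(Y) \ {U} = {T}.
MB(U) = {H, L, N, P, T, W, Y}.
Comparing with the claimed set, L is missing.

L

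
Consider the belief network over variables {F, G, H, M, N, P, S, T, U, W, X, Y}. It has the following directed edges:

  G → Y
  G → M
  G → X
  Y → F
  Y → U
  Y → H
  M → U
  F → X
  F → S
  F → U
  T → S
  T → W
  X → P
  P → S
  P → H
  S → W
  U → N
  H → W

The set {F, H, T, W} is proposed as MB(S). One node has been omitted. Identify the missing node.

P

A node's Markov blanket = Pa ∪ Ch ∪ (parents of Ch other than the node itself).
S's children: W.
Pa(S) = {F, P, T}.
Co-parents of S (other parents of its children):
  W: H, T
MB(S) = {F, H, P, T, W}.
Comparing with the claimed set, P is missing.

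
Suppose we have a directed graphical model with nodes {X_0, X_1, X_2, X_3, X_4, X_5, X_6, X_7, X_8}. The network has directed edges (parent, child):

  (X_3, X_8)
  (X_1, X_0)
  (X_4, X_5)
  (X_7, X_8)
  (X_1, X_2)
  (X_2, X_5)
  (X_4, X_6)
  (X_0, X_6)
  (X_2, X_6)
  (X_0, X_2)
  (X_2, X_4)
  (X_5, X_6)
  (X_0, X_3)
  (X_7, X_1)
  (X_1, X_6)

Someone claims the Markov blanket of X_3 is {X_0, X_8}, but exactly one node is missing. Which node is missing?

X_7

Parents of X_3: X_0.
Children of X_3: X_8.
Co-parents of X_3 (other parents of its children):
  X_8: X_7
MB(X_3) = {X_0, X_7, X_8}.
Comparing with the claimed set, X_7 is missing.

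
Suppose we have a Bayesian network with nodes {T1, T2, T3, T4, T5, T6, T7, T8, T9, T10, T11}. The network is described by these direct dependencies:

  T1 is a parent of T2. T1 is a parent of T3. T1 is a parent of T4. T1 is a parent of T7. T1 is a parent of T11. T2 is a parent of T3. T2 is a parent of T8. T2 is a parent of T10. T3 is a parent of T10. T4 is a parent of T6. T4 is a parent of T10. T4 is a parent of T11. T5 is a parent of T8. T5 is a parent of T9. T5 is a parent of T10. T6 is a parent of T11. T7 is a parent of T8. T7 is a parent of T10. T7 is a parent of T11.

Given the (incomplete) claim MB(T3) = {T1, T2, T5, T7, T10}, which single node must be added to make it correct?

The Markov blanket of a node is its parents, its children, and the other parents of its children.
T3's parents: T1, T2.
T3 has child T10.
Co-parents of T3 (other parents of its children):
  parents(T10) \ {T3} = {T2, T4, T5, T7}.
MB(T3) = {T1, T2, T4, T5, T7, T10}.
Comparing with the claimed set, T4 is missing.

T4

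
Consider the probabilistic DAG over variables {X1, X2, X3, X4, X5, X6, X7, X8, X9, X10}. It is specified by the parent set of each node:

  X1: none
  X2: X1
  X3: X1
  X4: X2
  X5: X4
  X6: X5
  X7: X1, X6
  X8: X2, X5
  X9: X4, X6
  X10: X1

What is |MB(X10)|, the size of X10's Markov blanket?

1

Parents of X10: X1.
X10 has no children.
With no children, X10 has no spouses; the co-parent set is empty.
MB(X10) = {X1}, which has 1 node.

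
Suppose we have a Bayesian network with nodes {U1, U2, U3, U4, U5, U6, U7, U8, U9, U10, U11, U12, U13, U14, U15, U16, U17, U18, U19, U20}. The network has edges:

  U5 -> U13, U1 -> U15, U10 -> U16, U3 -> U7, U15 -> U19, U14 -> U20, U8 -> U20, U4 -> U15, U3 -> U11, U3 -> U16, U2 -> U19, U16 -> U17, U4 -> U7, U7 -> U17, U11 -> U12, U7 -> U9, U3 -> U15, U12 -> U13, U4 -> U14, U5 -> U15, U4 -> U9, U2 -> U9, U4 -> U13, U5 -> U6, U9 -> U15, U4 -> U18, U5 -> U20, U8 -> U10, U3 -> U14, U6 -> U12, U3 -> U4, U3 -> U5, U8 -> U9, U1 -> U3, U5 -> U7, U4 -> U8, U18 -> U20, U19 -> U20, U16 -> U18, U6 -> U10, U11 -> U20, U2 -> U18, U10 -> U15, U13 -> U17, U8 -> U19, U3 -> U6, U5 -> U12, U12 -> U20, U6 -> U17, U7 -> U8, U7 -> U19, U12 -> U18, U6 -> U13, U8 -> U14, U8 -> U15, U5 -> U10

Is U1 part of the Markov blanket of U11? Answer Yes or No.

No

The Markov blanket of a node is its parents, its children, and the other parents of its children.
Pa(U11) = {U3}.
Ch(U11) = {U12, U20}.
Parents of each child, excluding U11:
  U12 also has parents U5, U6.
  U20's other parents are U5, U8, U12, U14, U18, U19.
MB(U11) = {U3, U5, U6, U8, U12, U14, U18, U19, U20}; U1 is not in this set.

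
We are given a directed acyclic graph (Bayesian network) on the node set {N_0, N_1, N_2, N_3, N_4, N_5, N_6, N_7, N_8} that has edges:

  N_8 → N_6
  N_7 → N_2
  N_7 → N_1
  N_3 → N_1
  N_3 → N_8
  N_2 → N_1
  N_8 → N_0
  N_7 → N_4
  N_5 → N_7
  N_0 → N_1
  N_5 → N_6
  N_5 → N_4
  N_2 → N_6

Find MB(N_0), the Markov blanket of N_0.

A node's Markov blanket = Pa ∪ Ch ∪ (parents of Ch other than the node itself).
Parents of N_0: N_8.
Ch(N_0) = {N_1}.
For each child, the remaining parents (spouses of N_0):
  N_1 also has parents N_2, N_3, N_7.
MB(N_0) = {N_1, N_2, N_3, N_7, N_8}.

{N_1, N_2, N_3, N_7, N_8}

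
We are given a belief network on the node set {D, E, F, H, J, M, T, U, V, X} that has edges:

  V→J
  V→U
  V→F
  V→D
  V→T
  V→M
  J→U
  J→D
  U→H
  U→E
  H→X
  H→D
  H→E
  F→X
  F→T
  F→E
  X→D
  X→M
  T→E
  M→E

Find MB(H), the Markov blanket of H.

{D, E, F, J, M, T, U, V, X}

H has parent U.
Children of H: D, E, X.
Parents of each child, excluding H:
  X: F
  D: J, V, X
  E: F, M, T, U
Union: {U} ∪ {D, E, X} ∪ {F, J, M, T, U, V, X} = {D, E, F, J, M, T, U, V, X}.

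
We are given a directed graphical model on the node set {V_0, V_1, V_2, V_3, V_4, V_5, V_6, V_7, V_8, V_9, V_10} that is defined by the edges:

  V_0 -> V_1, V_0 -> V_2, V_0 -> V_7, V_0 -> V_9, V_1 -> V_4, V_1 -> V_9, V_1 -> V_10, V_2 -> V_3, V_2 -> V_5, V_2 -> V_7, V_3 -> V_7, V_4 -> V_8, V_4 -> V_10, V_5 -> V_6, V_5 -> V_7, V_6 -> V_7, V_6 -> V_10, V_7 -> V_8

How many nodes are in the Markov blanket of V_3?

V_3's parents: V_2.
Ch(V_3) = {V_7}.
Co-parents of V_3 (other parents of its children):
  parents(V_7) \ {V_3} = {V_0, V_2, V_5, V_6}.
MB(V_3) = {V_0, V_2, V_5, V_6, V_7}, which has 5 nodes.

5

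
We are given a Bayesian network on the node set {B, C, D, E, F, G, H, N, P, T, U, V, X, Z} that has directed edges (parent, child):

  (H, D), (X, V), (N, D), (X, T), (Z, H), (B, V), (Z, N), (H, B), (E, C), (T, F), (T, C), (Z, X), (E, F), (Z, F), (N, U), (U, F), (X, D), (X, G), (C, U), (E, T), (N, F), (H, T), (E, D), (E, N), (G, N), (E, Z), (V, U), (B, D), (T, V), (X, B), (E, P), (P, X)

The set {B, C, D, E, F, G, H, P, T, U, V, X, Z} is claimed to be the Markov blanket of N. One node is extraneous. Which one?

P

The Markov blanket of a node is its parents, its children, and the other parents of its children.
N's children: D, F, U.
Pa(N) = {E, G, Z}.
Co-parents of N (other parents of its children):
  D: B, E, H, X
  U: C, V
  F: E, T, U, Z
MB(N) = {B, C, D, E, F, G, H, T, U, V, X, Z}.
P is neither a parent, child, nor co-parent of N, so it does not belong.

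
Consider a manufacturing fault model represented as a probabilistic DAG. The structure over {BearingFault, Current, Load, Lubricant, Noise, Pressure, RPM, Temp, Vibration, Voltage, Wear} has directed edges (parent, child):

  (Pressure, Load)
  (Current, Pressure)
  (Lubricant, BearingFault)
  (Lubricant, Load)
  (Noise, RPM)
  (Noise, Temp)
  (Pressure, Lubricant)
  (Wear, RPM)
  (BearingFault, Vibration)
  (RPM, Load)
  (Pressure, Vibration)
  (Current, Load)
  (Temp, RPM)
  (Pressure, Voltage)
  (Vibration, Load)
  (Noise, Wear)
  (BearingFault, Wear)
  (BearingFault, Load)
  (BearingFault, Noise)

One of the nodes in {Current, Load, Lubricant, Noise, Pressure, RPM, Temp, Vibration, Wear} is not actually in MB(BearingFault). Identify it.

Temp

BearingFault has children Load, Noise, Vibration, Wear.
Pa(BearingFault) = {Lubricant}.
Co-parents of BearingFault (other parents of its children):
  Noise: —
  Vibration: Pressure
  Wear: Noise
  Load: Current, Lubricant, Pressure, RPM, Vibration
MB(BearingFault) = {Current, Load, Lubricant, Noise, Pressure, RPM, Vibration, Wear}.
Temp is neither a parent, child, nor co-parent of BearingFault, so it does not belong.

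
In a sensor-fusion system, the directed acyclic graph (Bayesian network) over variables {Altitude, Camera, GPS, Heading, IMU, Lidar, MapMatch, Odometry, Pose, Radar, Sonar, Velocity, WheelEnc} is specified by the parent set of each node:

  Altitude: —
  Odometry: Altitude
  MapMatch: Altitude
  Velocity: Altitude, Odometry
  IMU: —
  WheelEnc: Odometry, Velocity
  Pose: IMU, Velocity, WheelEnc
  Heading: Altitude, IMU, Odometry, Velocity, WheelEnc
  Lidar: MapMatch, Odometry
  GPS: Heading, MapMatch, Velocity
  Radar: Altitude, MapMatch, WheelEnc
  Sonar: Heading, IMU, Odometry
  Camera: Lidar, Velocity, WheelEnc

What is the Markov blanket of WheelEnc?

{Altitude, Camera, Heading, IMU, Lidar, MapMatch, Odometry, Pose, Radar, Velocity}

By definition, MB(WheelEnc) is built from WheelEnc's parents, WheelEnc's children, and the co-parents of WheelEnc.
WheelEnc's children: Camera, Heading, Pose, Radar.
Parents of WheelEnc: Odometry, Velocity.
Parents of each child, excluding WheelEnc:
  Pose also has parents IMU, Velocity.
  Heading also has parents Altitude, IMU, Odometry, Velocity.
  Radar's other parents are Altitude, MapMatch.
  parents(Camera) \ {WheelEnc} = {Lidar, Velocity}.
MB(WheelEnc) = {Altitude, Camera, Heading, IMU, Lidar, MapMatch, Odometry, Pose, Radar, Velocity}.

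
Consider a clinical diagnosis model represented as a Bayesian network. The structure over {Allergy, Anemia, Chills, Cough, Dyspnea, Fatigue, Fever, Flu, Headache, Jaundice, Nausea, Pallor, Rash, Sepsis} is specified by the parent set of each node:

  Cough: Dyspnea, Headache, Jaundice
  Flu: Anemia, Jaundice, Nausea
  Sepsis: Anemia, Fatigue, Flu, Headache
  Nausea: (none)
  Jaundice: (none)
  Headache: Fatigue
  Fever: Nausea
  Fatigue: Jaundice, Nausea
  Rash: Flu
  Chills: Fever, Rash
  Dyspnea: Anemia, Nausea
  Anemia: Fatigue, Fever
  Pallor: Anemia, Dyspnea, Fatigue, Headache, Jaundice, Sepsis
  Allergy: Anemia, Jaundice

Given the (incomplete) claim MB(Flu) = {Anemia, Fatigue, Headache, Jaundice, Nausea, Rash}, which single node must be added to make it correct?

Parents of Flu: Anemia, Jaundice, Nausea.
Ch(Flu) = {Rash, Sepsis}.
Parents of each child, excluding Flu:
  Sepsis also has parents Anemia, Fatigue, Headache.
  Rash has no other parent.
MB(Flu) = {Anemia, Fatigue, Headache, Jaundice, Nausea, Rash, Sepsis}.
Comparing with the claimed set, Sepsis is missing.

Sepsis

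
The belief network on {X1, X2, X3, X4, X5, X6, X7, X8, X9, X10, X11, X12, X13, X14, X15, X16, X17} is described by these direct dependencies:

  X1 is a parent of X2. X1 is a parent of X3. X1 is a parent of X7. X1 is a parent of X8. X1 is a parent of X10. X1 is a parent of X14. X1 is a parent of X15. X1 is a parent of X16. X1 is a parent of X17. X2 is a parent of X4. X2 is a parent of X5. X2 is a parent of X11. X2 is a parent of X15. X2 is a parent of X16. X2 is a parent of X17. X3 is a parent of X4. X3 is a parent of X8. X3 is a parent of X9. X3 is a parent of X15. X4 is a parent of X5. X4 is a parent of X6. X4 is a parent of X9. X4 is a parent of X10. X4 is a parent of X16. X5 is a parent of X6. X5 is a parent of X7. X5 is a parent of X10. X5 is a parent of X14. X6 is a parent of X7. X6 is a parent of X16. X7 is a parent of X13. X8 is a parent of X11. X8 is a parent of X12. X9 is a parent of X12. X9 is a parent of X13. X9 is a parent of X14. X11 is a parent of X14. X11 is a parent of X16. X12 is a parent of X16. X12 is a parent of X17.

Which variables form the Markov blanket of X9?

A node's Markov blanket = Pa ∪ Ch ∪ (parents of Ch other than the node itself).
X9 has parents X3, X4.
X9's children: X12, X13, X14.
For each child, the remaining parents (spouses of X9):
  X12: X8
  X13: X7
  X14: X1, X5, X11
Taking the union gives {X1, X3, X4, X5, X7, X8, X11, X12, X13, X14}.

{X1, X3, X4, X5, X7, X8, X11, X12, X13, X14}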